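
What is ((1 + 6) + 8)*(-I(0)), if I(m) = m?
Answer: 0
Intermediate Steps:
((1 + 6) + 8)*(-I(0)) = ((1 + 6) + 8)*(-1*0) = (7 + 8)*0 = 15*0 = 0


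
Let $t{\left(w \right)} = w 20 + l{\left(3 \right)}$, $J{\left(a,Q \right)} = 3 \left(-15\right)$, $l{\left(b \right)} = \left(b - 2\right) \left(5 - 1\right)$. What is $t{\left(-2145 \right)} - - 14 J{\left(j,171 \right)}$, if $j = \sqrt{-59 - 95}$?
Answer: $-43526$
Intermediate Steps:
$l{\left(b \right)} = -8 + 4 b$ ($l{\left(b \right)} = \left(-2 + b\right) 4 = -8 + 4 b$)
$j = i \sqrt{154}$ ($j = \sqrt{-154} = i \sqrt{154} \approx 12.41 i$)
$J{\left(a,Q \right)} = -45$
$t{\left(w \right)} = 4 + 20 w$ ($t{\left(w \right)} = w 20 + \left(-8 + 4 \cdot 3\right) = 20 w + \left(-8 + 12\right) = 20 w + 4 = 4 + 20 w$)
$t{\left(-2145 \right)} - - 14 J{\left(j,171 \right)} = \left(4 + 20 \left(-2145\right)\right) - \left(-14\right) \left(-45\right) = \left(4 - 42900\right) - 630 = -42896 - 630 = -43526$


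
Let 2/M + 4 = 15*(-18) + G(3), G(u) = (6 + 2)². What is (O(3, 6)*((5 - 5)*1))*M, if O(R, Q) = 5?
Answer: 0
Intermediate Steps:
G(u) = 64 (G(u) = 8² = 64)
M = -1/105 (M = 2/(-4 + (15*(-18) + 64)) = 2/(-4 + (-270 + 64)) = 2/(-4 - 206) = 2/(-210) = 2*(-1/210) = -1/105 ≈ -0.0095238)
(O(3, 6)*((5 - 5)*1))*M = (5*((5 - 5)*1))*(-1/105) = (5*(0*1))*(-1/105) = (5*0)*(-1/105) = 0*(-1/105) = 0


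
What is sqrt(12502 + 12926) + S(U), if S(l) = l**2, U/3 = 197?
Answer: 349281 + 2*sqrt(6357) ≈ 3.4944e+5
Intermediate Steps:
U = 591 (U = 3*197 = 591)
sqrt(12502 + 12926) + S(U) = sqrt(12502 + 12926) + 591**2 = sqrt(25428) + 349281 = 2*sqrt(6357) + 349281 = 349281 + 2*sqrt(6357)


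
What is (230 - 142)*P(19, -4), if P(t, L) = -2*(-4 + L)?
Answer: 1408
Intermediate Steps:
P(t, L) = 8 - 2*L
(230 - 142)*P(19, -4) = (230 - 142)*(8 - 2*(-4)) = 88*(8 + 8) = 88*16 = 1408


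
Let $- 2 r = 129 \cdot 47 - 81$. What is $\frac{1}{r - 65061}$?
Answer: $- \frac{1}{68052} \approx -1.4695 \cdot 10^{-5}$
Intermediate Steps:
$r = -2991$ ($r = - \frac{129 \cdot 47 - 81}{2} = - \frac{6063 - 81}{2} = \left(- \frac{1}{2}\right) 5982 = -2991$)
$\frac{1}{r - 65061} = \frac{1}{-2991 - 65061} = \frac{1}{-68052} = - \frac{1}{68052}$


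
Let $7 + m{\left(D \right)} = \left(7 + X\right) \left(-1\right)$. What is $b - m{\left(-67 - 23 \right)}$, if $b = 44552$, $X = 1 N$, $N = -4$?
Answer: $44562$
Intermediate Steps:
$X = -4$ ($X = 1 \left(-4\right) = -4$)
$m{\left(D \right)} = -10$ ($m{\left(D \right)} = -7 + \left(7 - 4\right) \left(-1\right) = -7 + 3 \left(-1\right) = -7 - 3 = -10$)
$b - m{\left(-67 - 23 \right)} = 44552 - -10 = 44552 + 10 = 44562$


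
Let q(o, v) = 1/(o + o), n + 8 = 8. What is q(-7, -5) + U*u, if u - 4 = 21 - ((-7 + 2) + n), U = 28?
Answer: 11759/14 ≈ 839.93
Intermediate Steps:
n = 0 (n = -8 + 8 = 0)
q(o, v) = 1/(2*o)
u = 30 (u = 4 + (21 - ((-7 + 2) + 0)) = 4 + (21 - (-5 + 0)) = 4 + (21 - 1*(-5)) = 4 + (21 + 5) = 4 + 26 = 30)
q(-7, -5) + U*u = (½)/(-7) + 28*30 = (½)*(-⅐) + 840 = -1/14 + 840 = 11759/14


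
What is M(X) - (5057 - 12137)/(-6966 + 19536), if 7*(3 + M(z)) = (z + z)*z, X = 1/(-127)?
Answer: -115273125/47306357 ≈ -2.4367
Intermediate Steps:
X = -1/127 ≈ -0.0078740
M(z) = -3 + 2*z²/7 (M(z) = -3 + ((z + z)*z)/7 = -3 + ((2*z)*z)/7 = -3 + (2*z²)/7 = -3 + 2*z²/7)
M(X) - (5057 - 12137)/(-6966 + 19536) = (-3 + 2*(-1/127)²/7) - (5057 - 12137)/(-6966 + 19536) = (-3 + (2/7)*(1/16129)) - (-7080)/12570 = (-3 + 2/112903) - (-7080)/12570 = -338707/112903 - 1*(-236/419) = -338707/112903 + 236/419 = -115273125/47306357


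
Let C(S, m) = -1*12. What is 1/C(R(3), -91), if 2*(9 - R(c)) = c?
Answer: -1/12 ≈ -0.083333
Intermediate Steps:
R(c) = 9 - c/2
C(S, m) = -12
1/C(R(3), -91) = 1/(-12) = -1/12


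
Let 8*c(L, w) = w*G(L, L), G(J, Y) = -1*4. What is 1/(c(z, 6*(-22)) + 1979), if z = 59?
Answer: 1/2045 ≈ 0.00048900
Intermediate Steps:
G(J, Y) = -4
c(L, w) = -w/2 (c(L, w) = (w*(-4))/8 = (-4*w)/8 = -w/2)
1/(c(z, 6*(-22)) + 1979) = 1/(-3*(-22) + 1979) = 1/(-1/2*(-132) + 1979) = 1/(66 + 1979) = 1/2045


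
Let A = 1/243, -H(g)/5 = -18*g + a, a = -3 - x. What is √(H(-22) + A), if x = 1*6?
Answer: 14*I*√7197/27 ≈ 43.989*I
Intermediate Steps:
x = 6
a = -9 (a = -3 - 1*6 = -3 - 6 = -9)
H(g) = 45 + 90*g (H(g) = -5*(-18*g - 9) = -5*(-9 - 18*g) = 45 + 90*g)
A = 1/243 ≈ 0.0041152
√(H(-22) + A) = √((45 + 90*(-22)) + 1/243) = √((45 - 1980) + 1/243) = √(-1935 + 1/243) = √(-470204/243) = 14*I*√7197/27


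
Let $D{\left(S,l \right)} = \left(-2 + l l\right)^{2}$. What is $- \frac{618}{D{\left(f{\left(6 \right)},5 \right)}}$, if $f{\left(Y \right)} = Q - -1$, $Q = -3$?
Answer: $- \frac{618}{529} \approx -1.1682$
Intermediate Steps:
$f{\left(Y \right)} = -2$ ($f{\left(Y \right)} = -3 - -1 = -3 + 1 = -2$)
$D{\left(S,l \right)} = \left(-2 + l^{2}\right)^{2}$
$- \frac{618}{D{\left(f{\left(6 \right)},5 \right)}} = - \frac{618}{\left(-2 + 5^{2}\right)^{2}} = - \frac{618}{\left(-2 + 25\right)^{2}} = - \frac{618}{23^{2}} = - \frac{618}{529}$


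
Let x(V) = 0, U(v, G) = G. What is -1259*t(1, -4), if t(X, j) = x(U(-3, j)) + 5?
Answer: -6295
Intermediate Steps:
t(X, j) = 5 (t(X, j) = 0 + 5 = 5)
-1259*t(1, -4) = -1259*5 = -6295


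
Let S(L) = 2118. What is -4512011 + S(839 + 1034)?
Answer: -4509893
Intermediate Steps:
-4512011 + S(839 + 1034) = -4512011 + 2118 = -4509893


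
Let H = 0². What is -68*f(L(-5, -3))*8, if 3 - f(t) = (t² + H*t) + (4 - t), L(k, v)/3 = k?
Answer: 131104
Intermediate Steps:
L(k, v) = 3*k
H = 0
f(t) = -1 + t - t² (f(t) = 3 - ((t² + 0*t) + (4 - t)) = 3 - ((t² + 0) + (4 - t)) = 3 - (t² + (4 - t)) = 3 - (4 + t² - t) = 3 + (-4 + t - t²) = -1 + t - t²)
-68*f(L(-5, -3))*8 = -68*(-1 + 3*(-5) - (3*(-5))²)*8 = -68*(-1 - 15 - 1*(-15)²)*8 = -68*(-1 - 15 - 1*225)*8 = -68*(-1 - 15 - 225)*8 = -68*(-241)*8 = 16388*8 = 131104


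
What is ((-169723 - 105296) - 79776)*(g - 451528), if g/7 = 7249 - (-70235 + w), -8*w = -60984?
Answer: -13304457705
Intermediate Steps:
w = 7623 (w = -⅛*(-60984) = 7623)
g = 489027 (g = 7*(7249 - (-70235 + 7623)) = 7*(7249 - 1*(-62612)) = 7*(7249 + 62612) = 7*69861 = 489027)
((-169723 - 105296) - 79776)*(g - 451528) = ((-169723 - 105296) - 79776)*(489027 - 451528) = (-275019 - 79776)*37499 = -354795*37499 = -13304457705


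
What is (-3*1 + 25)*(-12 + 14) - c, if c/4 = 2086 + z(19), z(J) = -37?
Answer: -8152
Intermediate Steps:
c = 8196 (c = 4*(2086 - 37) = 4*2049 = 8196)
(-3*1 + 25)*(-12 + 14) - c = (-3*1 + 25)*(-12 + 14) - 1*8196 = (-3 + 25)*2 - 8196 = 22*2 - 8196 = 44 - 8196 = -8152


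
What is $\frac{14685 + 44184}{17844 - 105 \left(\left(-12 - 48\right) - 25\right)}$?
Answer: $\frac{19623}{8923} \approx 2.1992$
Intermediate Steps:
$\frac{14685 + 44184}{17844 - 105 \left(\left(-12 - 48\right) - 25\right)} = \frac{58869}{17844 - 105 \left(-60 - 25\right)} = \frac{58869}{17844 - -8925} = \frac{58869}{17844 + 8925} = \frac{58869}{26769} = 58869 \cdot \frac{1}{26769} = \frac{19623}{8923}$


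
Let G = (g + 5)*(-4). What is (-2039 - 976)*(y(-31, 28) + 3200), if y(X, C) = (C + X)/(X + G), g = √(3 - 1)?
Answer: -24786173295/2569 + 36180*√2/2569 ≈ -9.6482e+6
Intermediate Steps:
g = √2 ≈ 1.4142
G = -20 - 4*√2 (G = (√2 + 5)*(-4) = (5 + √2)*(-4) = -20 - 4*√2 ≈ -25.657)
y(X, C) = (C + X)/(-20 + X - 4*√2) (y(X, C) = (C + X)/(X + (-20 - 4*√2)) = (C + X)/(-20 + X - 4*√2))
(-2039 - 976)*(y(-31, 28) + 3200) = (-2039 - 976)*((28 - 31)/(-20 - 31 - 4*√2) + 3200) = -3015*(-3/(-51 - 4*√2) + 3200) = -3015*(3200 - 3/(-51 - 4*√2)) = -9648000 + 9045/(-51 - 4*√2)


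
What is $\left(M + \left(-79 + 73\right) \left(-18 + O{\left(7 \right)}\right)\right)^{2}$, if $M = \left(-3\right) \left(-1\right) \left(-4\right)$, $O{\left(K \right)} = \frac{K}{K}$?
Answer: $8100$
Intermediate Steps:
$O{\left(K \right)} = 1$
$M = -12$ ($M = 3 \left(-4\right) = -12$)
$\left(M + \left(-79 + 73\right) \left(-18 + O{\left(7 \right)}\right)\right)^{2} = \left(-12 + \left(-79 + 73\right) \left(-18 + 1\right)\right)^{2} = \left(-12 - -102\right)^{2} = \left(-12 + 102\right)^{2} = 90^{2} = 8100$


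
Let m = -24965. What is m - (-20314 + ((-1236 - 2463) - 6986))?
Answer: 6034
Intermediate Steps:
m - (-20314 + ((-1236 - 2463) - 6986)) = -24965 - (-20314 + ((-1236 - 2463) - 6986)) = -24965 - (-20314 + (-3699 - 6986)) = -24965 - (-20314 - 10685) = -24965 - 1*(-30999) = -24965 + 30999 = 6034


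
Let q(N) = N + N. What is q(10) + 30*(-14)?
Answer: -400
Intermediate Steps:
q(N) = 2*N
q(10) + 30*(-14) = 2*10 + 30*(-14) = 20 - 420 = -400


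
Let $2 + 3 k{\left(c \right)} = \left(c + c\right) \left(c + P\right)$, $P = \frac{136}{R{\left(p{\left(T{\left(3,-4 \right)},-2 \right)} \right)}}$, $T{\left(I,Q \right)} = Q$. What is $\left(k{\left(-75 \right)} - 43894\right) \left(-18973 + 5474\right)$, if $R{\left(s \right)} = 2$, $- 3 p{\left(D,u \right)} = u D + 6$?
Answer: $\frac{1763428366}{3} \approx 5.8781 \cdot 10^{8}$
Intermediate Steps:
$p{\left(D,u \right)} = -2 - \frac{D u}{3}$ ($p{\left(D,u \right)} = - \frac{u D + 6}{3} = - \frac{D u + 6}{3} = - \frac{6 + D u}{3} = -2 - \frac{D u}{3}$)
$P = 68$ ($P = \frac{136}{2} = 136 \cdot \frac{1}{2} = 68$)
$k{\left(c \right)} = - \frac{2}{3} + \frac{2 c \left(68 + c\right)}{3}$ ($k{\left(c \right)} = - \frac{2}{3} + \frac{\left(c + c\right) \left(c + 68\right)}{3} = - \frac{2}{3} + \frac{2 c \left(68 + c\right)}{3}$)
$\left(k{\left(-75 \right)} - 43894\right) \left(-18973 + 5474\right) = \left(\left(- \frac{2}{3} + \frac{2 \left(-75\right)^{2}}{3} + \frac{136}{3} \left(-75\right)\right) - 43894\right) \left(-18973 + 5474\right) = \left(\left(- \frac{2}{3} + \frac{2}{3} \cdot 5625 - 3400\right) - 43894\right) \left(-13499\right) = \left(\left(- \frac{2}{3} + 3750 - 3400\right) - 43894\right) \left(-13499\right) = \left(\frac{1048}{3} - 43894\right) \left(-13499\right) = \left(- \frac{130634}{3}\right) \left(-13499\right) = \frac{1763428366}{3}$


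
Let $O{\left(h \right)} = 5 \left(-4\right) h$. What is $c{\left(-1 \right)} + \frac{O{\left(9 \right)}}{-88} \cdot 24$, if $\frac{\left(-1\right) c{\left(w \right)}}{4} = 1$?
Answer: $\frac{496}{11} \approx 45.091$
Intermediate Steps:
$O{\left(h \right)} = - 20 h$
$c{\left(w \right)} = -4$ ($c{\left(w \right)} = \left(-4\right) 1 = -4$)
$c{\left(-1 \right)} + \frac{O{\left(9 \right)}}{-88} \cdot 24 = -4 + \frac{\left(-20\right) 9}{-88} \cdot 24 = -4 + \left(-180\right) \left(- \frac{1}{88}\right) 24 = -4 + \frac{45}{22} \cdot 24 = -4 + \frac{540}{11} = \frac{496}{11}$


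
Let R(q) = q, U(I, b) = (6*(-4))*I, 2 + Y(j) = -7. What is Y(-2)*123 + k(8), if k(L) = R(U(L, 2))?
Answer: -1299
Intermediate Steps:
Y(j) = -9 (Y(j) = -2 - 7 = -9)
U(I, b) = -24*I
k(L) = -24*L
Y(-2)*123 + k(8) = -9*123 - 24*8 = -1107 - 192 = -1299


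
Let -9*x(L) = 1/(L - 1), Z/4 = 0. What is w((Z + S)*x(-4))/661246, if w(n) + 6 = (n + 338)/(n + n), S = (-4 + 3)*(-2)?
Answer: 3797/661246 ≈ 0.0057422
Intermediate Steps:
Z = 0 (Z = 4*0 = 0)
S = 2 (S = -1*(-2) = 2)
x(L) = -1/(9*(-1 + L)) (x(L) = -1/(9*(L - 1)) = -1/(9*(-1 + L)))
w(n) = -6 + (338 + n)/(2*n) (w(n) = -6 + (n + 338)/(n + n) = -6 + (338 + n)/((2*n)) = -6 + (338 + n)*(1/(2*n)) = -6 + (338 + n)/(2*n))
w((Z + S)*x(-4))/661246 = (-11/2 + 169/(((0 + 2)*(-1/(-9 + 9*(-4))))))/661246 = (-11/2 + 169/((2*(-1/(-9 - 36)))))*(1/661246) = (-11/2 + 169/((2*(-1/(-45)))))*(1/661246) = (-11/2 + 169/((2*(-1*(-1/45)))))*(1/661246) = (-11/2 + 169/((2*(1/45))))*(1/661246) = (-11/2 + 169/(2/45))*(1/661246) = (-11/2 + 169*(45/2))*(1/661246) = (-11/2 + 7605/2)*(1/661246) = 3797*(1/661246) = 3797/661246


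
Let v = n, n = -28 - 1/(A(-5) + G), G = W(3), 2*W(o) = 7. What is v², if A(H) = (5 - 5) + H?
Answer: 6724/9 ≈ 747.11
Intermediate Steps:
W(o) = 7/2 (W(o) = (½)*7 = 7/2)
A(H) = H (A(H) = 0 + H = H)
G = 7/2 ≈ 3.5000
n = -82/3 (n = -28 - 1/(-5 + 7/2) = -28 - 1/(-3/2) = -28 - 1*(-⅔) = -28 + ⅔ = -82/3 ≈ -27.333)
v = -82/3 ≈ -27.333
v² = (-82/3)² = 6724/9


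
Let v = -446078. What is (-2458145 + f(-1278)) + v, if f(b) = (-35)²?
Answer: -2902998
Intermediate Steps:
f(b) = 1225
(-2458145 + f(-1278)) + v = (-2458145 + 1225) - 446078 = -2456920 - 446078 = -2902998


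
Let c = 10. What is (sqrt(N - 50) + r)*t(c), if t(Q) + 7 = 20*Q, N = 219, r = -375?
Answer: -69866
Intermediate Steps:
t(Q) = -7 + 20*Q
(sqrt(N - 50) + r)*t(c) = (sqrt(219 - 50) - 375)*(-7 + 20*10) = (sqrt(169) - 375)*(-7 + 200) = (13 - 375)*193 = -362*193 = -69866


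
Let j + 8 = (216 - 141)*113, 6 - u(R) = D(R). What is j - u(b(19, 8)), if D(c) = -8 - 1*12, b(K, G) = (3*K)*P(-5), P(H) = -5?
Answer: 8441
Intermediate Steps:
b(K, G) = -15*K (b(K, G) = (3*K)*(-5) = -15*K)
D(c) = -20 (D(c) = -8 - 12 = -20)
u(R) = 26 (u(R) = 6 - 1*(-20) = 6 + 20 = 26)
j = 8467 (j = -8 + (216 - 141)*113 = -8 + 75*113 = -8 + 8475 = 8467)
j - u(b(19, 8)) = 8467 - 1*26 = 8467 - 26 = 8441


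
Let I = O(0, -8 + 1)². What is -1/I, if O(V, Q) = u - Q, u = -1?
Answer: -1/36 ≈ -0.027778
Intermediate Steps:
O(V, Q) = -1 - Q
I = 36 (I = (-1 - (-8 + 1))² = (-1 - 1*(-7))² = (-1 + 7)² = 6² = 36)
-1/I = -1/36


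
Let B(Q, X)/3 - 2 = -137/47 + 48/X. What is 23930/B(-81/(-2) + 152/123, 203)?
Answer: -228316130/19419 ≈ -11757.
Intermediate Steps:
B(Q, X) = -129/47 + 144/X (B(Q, X) = 6 + 3*(-137/47 + 48/X) = 6 + (-411/47 + 144/X) = -129/47 + 144/X)
23930/B(-81/(-2) + 152/123, 203) = 23930/(-129/47 + 144/203) = 23930/(-19419/9541) = 23930*(-9541/19419) = -228316130/19419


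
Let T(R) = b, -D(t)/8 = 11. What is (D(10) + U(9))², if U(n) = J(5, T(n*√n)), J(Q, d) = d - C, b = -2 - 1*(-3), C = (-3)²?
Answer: 9216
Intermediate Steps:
C = 9
D(t) = -88 (D(t) = -8*11 = -88)
b = 1 (b = -2 + 3 = 1)
T(R) = 1
J(Q, d) = -9 + d (J(Q, d) = d - 1*9 = d - 9 = -9 + d)
U(n) = -8 (U(n) = -9 + 1 = -8)
(D(10) + U(9))² = (-88 - 8)² = (-96)² = 9216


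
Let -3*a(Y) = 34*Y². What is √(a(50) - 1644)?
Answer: 2*I*√67449/3 ≈ 173.14*I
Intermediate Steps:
a(Y) = -34*Y²/3
√(a(50) - 1644) = √(-34/3*50² - 1644) = √(-34/3*2500 - 1644) = √(-85000/3 - 1644) = √(-89932/3) = 2*I*√67449/3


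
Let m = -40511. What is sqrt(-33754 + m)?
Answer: I*sqrt(74265) ≈ 272.52*I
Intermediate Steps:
sqrt(-33754 + m) = sqrt(-33754 - 40511) = sqrt(-74265) = I*sqrt(74265)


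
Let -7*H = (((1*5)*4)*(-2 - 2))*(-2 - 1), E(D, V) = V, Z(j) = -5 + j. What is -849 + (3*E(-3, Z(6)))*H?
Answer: -6663/7 ≈ -951.86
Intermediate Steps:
H = -240/7 (H = -((1*5)*4)*(-2 - 2)*(-2 - 1)/7 = -(5*4)*(-4)*(-3)/7 = -20*(-4)*(-3)/7 = -(-80)*(-3)/7 = -⅐*240 = -240/7 ≈ -34.286)
-849 + (3*E(-3, Z(6)))*H = -849 + (3*(-5 + 6))*(-240/7) = -849 + (3*1)*(-240/7) = -849 + 3*(-240/7) = -849 - 720/7 = -6663/7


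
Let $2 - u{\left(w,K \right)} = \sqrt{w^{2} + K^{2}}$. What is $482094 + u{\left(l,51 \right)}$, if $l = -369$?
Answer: $482096 - 3 \sqrt{15418} \approx 4.8172 \cdot 10^{5}$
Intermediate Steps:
$u{\left(w,K \right)} = 2 - \sqrt{K^{2} + w^{2}}$ ($u{\left(w,K \right)} = 2 - \sqrt{w^{2} + K^{2}} = 2 - \sqrt{K^{2} + w^{2}}$)
$482094 + u{\left(l,51 \right)} = 482094 + \left(2 - \sqrt{51^{2} + \left(-369\right)^{2}}\right) = 482094 + \left(2 - \sqrt{2601 + 136161}\right) = 482094 + \left(2 - \sqrt{138762}\right) = 482094 + \left(2 - 3 \sqrt{15418}\right) = 482096 - 3 \sqrt{15418}$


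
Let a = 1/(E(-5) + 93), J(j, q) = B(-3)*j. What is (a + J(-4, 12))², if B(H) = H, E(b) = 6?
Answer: 1413721/9801 ≈ 144.24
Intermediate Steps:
J(j, q) = -3*j
a = 1/99 (a = 1/(6 + 93) = 1/99 ≈ 0.010101)
(a + J(-4, 12))² = (1/99 - 3*(-4))² = (1/99 + 12)² = (1189/99)² = 1413721/9801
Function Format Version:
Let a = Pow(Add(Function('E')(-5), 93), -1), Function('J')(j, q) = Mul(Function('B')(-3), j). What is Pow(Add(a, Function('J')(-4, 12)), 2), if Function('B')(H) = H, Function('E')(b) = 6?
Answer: Rational(1413721, 9801) ≈ 144.24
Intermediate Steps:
Function('J')(j, q) = Mul(-3, j)
a = Rational(1, 99) (a = Pow(Add(6, 93), -1) = Pow(99, -1) = Rational(1, 99) ≈ 0.010101)
Pow(Add(a, Function('J')(-4, 12)), 2) = Pow(Add(Rational(1, 99), Mul(-3, -4)), 2) = Pow(Add(Rational(1, 99), 12), 2) = Pow(Rational(1189, 99), 2) = Rational(1413721, 9801)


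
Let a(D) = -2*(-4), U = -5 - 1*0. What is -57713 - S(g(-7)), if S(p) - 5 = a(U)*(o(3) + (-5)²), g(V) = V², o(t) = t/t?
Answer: -57926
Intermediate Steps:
o(t) = 1
U = -5 (U = -5 + 0 = -5)
a(D) = 8
S(p) = 213 (S(p) = 5 + 8*(1 + (-5)²) = 5 + 8*(1 + 25) = 5 + 8*26 = 5 + 208 = 213)
-57713 - S(g(-7)) = -57713 - 1*213 = -57713 - 213 = -57926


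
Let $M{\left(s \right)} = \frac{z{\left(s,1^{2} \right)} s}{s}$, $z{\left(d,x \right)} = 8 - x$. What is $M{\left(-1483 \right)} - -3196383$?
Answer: $3196390$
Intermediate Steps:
$M{\left(s \right)} = 7$ ($M{\left(s \right)} = \frac{\left(8 - 1^{2}\right) s}{s} = \frac{\left(8 - 1\right) s}{s} = \frac{7 s}{s} = 7$)
$M{\left(-1483 \right)} - -3196383 = 7 - -3196383 = 7 + 3196383 = 3196390$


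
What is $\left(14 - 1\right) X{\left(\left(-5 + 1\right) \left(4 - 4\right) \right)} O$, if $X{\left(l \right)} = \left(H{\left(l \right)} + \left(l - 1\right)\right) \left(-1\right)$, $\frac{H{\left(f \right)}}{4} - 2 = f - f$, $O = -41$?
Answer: $3731$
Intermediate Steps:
$H{\left(f \right)} = 8$ ($H{\left(f \right)} = 8 + 4 \left(f - f\right) = 8 + 4 \cdot 0 = 8 + 0 = 8$)
$X{\left(l \right)} = -7 - l$ ($X{\left(l \right)} = \left(8 + \left(l - 1\right)\right) \left(-1\right) = \left(8 + \left(-1 + l\right)\right) \left(-1\right) = \left(7 + l\right) \left(-1\right) = -7 - l$)
$\left(14 - 1\right) X{\left(\left(-5 + 1\right) \left(4 - 4\right) \right)} O = \left(14 - 1\right) \left(-7 - \left(-5 + 1\right) \left(4 - 4\right)\right) \left(-41\right) = \left(14 - 1\right) \left(-7 - \left(-4\right) 0\right) \left(-41\right) = 13 \left(-7 - 0\right) \left(-41\right) = 13 \left(-7 + 0\right) \left(-41\right) = 13 \left(-7\right) \left(-41\right) = \left(-91\right) \left(-41\right) = 3731$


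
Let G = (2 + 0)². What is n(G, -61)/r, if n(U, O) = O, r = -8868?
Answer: 61/8868 ≈ 0.0068787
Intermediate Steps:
G = 4 (G = 2² = 4)
n(G, -61)/r = -61/(-8868) = -61*(-1/8868) = 61/8868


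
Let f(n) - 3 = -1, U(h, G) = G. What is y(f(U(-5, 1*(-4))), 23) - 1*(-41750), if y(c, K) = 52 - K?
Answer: 41779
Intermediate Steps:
f(n) = 2 (f(n) = 3 - 1 = 2)
y(f(U(-5, 1*(-4))), 23) - 1*(-41750) = (52 - 1*23) - 1*(-41750) = (52 - 23) + 41750 = 29 + 41750 = 41779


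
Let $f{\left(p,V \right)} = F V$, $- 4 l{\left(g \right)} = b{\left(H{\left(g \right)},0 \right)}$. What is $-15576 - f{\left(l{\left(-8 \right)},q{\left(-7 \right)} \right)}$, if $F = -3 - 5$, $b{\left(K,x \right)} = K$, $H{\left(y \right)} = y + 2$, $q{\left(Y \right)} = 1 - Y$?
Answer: $-15512$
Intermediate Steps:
$H{\left(y \right)} = 2 + y$
$l{\left(g \right)} = - \frac{1}{2} - \frac{g}{4}$ ($l{\left(g \right)} = - \frac{2 + g}{4} = - \frac{1}{2} - \frac{g}{4}$)
$F = -8$ ($F = -3 - 5 = -8$)
$f{\left(p,V \right)} = - 8 V$
$-15576 - f{\left(l{\left(-8 \right)},q{\left(-7 \right)} \right)} = -15576 - - 8 \left(1 - -7\right) = -15576 - - 8 \left(1 + 7\right) = -15576 - \left(-8\right) 8 = -15576 - -64 = -15576 + 64 = -15512$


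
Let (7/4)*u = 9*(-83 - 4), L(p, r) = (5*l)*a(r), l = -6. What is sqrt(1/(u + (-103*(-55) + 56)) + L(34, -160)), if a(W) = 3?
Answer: I*sqrt(122644291845)/36915 ≈ 9.4868*I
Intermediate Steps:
L(p, r) = -90 (L(p, r) = (5*(-6))*3 = -30*3 = -90)
u = -3132/7 (u = 4*(9*(-83 - 4))/7 = 4*(9*(-87))/7 = (4/7)*(-783) = -3132/7 ≈ -447.43)
sqrt(1/(u + (-103*(-55) + 56)) + L(34, -160)) = sqrt(1/(-3132/7 + (-103*(-55) + 56)) - 90) = sqrt(1/(-3132/7 + (5665 + 56)) - 90) = sqrt(1/(-3132/7 + 5721) - 90) = sqrt(1/(36915/7) - 90) = sqrt(7/36915 - 90) = sqrt(-3322343/36915) = I*sqrt(122644291845)/36915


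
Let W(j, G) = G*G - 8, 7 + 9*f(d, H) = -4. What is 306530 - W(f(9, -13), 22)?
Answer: 306054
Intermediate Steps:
f(d, H) = -11/9 (f(d, H) = -7/9 + (⅑)*(-4) = -7/9 - 4/9 = -11/9)
W(j, G) = -8 + G² (W(j, G) = G² - 8 = -8 + G²)
306530 - W(f(9, -13), 22) = 306530 - (-8 + 22²) = 306530 - (-8 + 484) = 306530 - 1*476 = 306530 - 476 = 306054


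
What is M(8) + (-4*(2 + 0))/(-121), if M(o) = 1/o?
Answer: 185/968 ≈ 0.19112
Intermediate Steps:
M(8) + (-4*(2 + 0))/(-121) = 1/8 + (-4*(2 + 0))/(-121) = ⅛ - (-4)*2/121 = ⅛ - 1/121*(-8) = ⅛ + 8/121 = 185/968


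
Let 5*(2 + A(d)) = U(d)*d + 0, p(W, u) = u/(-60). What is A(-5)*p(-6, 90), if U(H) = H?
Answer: -9/2 ≈ -4.5000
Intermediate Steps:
p(W, u) = -u/60 (p(W, u) = u*(-1/60) = -u/60)
A(d) = -2 + d²/5 (A(d) = -2 + (d*d + 0)/5 = -2 + (d² + 0)/5 = -2 + d²/5)
A(-5)*p(-6, 90) = (-2 + (⅕)*(-5)²)*(-1/60*90) = (-2 + (⅕)*25)*(-3/2) = (-2 + 5)*(-3/2) = 3*(-3/2) = -9/2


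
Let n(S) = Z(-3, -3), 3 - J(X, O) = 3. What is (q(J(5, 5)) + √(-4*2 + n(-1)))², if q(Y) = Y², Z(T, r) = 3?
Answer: -5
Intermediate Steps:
J(X, O) = 0 (J(X, O) = 3 - 1*3 = 3 - 3 = 0)
n(S) = 3
(q(J(5, 5)) + √(-4*2 + n(-1)))² = (0² + √(-4*2 + 3))² = (0 + √(-8 + 3))² = (0 + √(-5))² = (0 + I*√5)² = (I*√5)² = -5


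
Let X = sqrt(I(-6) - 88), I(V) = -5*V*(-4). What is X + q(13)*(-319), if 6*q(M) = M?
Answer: -4147/6 + 4*I*sqrt(13) ≈ -691.17 + 14.422*I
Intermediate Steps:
q(M) = M/6
I(V) = 20*V
X = 4*I*sqrt(13) (X = sqrt(20*(-6) - 88) = sqrt(-120 - 88) = sqrt(-208) = 4*I*sqrt(13) ≈ 14.422*I)
X + q(13)*(-319) = 4*I*sqrt(13) + ((1/6)*13)*(-319) = 4*I*sqrt(13) + (13/6)*(-319) = 4*I*sqrt(13) - 4147/6 = -4147/6 + 4*I*sqrt(13)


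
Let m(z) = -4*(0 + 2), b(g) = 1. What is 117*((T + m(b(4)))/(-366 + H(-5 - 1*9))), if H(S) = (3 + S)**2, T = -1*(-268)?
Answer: -6084/49 ≈ -124.16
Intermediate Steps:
T = 268
m(z) = -8 (m(z) = -4*2 = -8)
117*((T + m(b(4)))/(-366 + H(-5 - 1*9))) = 117*((268 - 8)/(-366 + (3 + (-5 - 1*9))**2)) = 117*(260/(-366 + (3 + (-5 - 9))**2)) = 117*(260/(-366 + (3 - 14)**2)) = 117*(260/(-366 + (-11)**2)) = 117*(260/(-366 + 121)) = 117*(260/(-245)) = 117*(260*(-1/245)) = 117*(-52/49) = -6084/49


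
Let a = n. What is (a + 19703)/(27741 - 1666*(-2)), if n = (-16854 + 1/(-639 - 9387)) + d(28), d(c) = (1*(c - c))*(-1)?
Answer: 28564073/311537898 ≈ 0.091687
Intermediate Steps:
d(c) = 0 (d(c) = (1*0)*(-1) = 0*(-1) = 0)
n = -168978205/10026 (n = (-16854 + 1/(-639 - 9387)) + 0 = (-16854 + 1/(-10026)) + 0 = (-16854 - 1/10026) + 0 = -168978205/10026 + 0 = -168978205/10026 ≈ -16854.)
a = -168978205/10026 ≈ -16854.
(a + 19703)/(27741 - 1666*(-2)) = (-168978205/10026 + 19703)/(27741 - 1666*(-2)) = 28564073/(10026*(27741 + 3332)) = (28564073/10026)/31073 = (28564073/10026)*(1/31073) = 28564073/311537898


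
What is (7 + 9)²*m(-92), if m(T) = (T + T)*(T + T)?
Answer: 8667136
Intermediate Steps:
m(T) = 4*T² (m(T) = (2*T)*(2*T) = 4*T²)
(7 + 9)²*m(-92) = (7 + 9)²*(4*(-92)²) = 16²*(4*8464) = 256*33856 = 8667136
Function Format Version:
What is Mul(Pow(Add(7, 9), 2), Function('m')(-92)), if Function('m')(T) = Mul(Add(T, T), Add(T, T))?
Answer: 8667136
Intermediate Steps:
Function('m')(T) = Mul(4, Pow(T, 2)) (Function('m')(T) = Mul(Mul(2, T), Mul(2, T)) = Mul(4, Pow(T, 2)))
Mul(Pow(Add(7, 9), 2), Function('m')(-92)) = Mul(Pow(Add(7, 9), 2), Mul(4, Pow(-92, 2))) = Mul(Pow(16, 2), Mul(4, 8464)) = Mul(256, 33856) = 8667136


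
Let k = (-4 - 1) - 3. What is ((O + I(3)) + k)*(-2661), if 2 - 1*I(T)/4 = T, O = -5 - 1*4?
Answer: 55881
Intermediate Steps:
O = -9 (O = -5 - 4 = -9)
I(T) = 8 - 4*T
k = -8 (k = -5 - 3 = -8)
((O + I(3)) + k)*(-2661) = ((-9 + (8 - 4*3)) - 8)*(-2661) = ((-9 + (8 - 12)) - 8)*(-2661) = ((-9 - 4) - 8)*(-2661) = (-13 - 8)*(-2661) = -21*(-2661) = 55881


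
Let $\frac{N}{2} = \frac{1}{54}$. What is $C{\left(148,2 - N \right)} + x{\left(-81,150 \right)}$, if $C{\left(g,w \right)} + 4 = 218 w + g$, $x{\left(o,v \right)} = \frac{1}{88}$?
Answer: $\frac{1358923}{2376} \approx 571.94$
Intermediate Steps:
$N = \frac{1}{27}$ ($N = \frac{2}{54} = 2 \cdot \frac{1}{54} = \frac{1}{27} \approx 0.037037$)
$x{\left(o,v \right)} = \frac{1}{88}$
$C{\left(g,w \right)} = -4 + g + 218 w$ ($C{\left(g,w \right)} = -4 + \left(218 w + g\right) = -4 + \left(g + 218 w\right) = -4 + g + 218 w$)
$C{\left(148,2 - N \right)} + x{\left(-81,150 \right)} = \left(-4 + 148 + 218 \left(2 - \frac{1}{27}\right)\right) + \frac{1}{88} = \left(-4 + 148 + 218 \cdot \frac{53}{27}\right) + \frac{1}{88} = \left(-4 + 148 + \frac{11554}{27}\right) + \frac{1}{88} = \frac{15442}{27} + \frac{1}{88} = \frac{1358923}{2376}$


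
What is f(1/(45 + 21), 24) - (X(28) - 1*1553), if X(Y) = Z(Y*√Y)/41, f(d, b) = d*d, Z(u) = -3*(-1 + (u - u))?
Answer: 277346561/178596 ≈ 1552.9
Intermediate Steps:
Z(u) = 3 (Z(u) = -3*(-1 + 0) = -3*(-1) = 3)
f(d, b) = d²
X(Y) = 3/41
f(1/(45 + 21), 24) - (X(28) - 1*1553) = (1/(45 + 21))² - (3/41 - 1*1553) = (1/66)² - (3/41 - 1553) = (1/66)² - 1*(-63670/41) = 1/4356 + 63670/41 = 277346561/178596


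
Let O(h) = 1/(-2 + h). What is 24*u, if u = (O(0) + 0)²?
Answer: 6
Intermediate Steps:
u = ¼ (u = (1/(-2 + 0) + 0)² = (1/(-2) + 0)² = (-½ + 0)² = (-½)² = ¼ ≈ 0.25000)
24*u = 24*(¼) = 6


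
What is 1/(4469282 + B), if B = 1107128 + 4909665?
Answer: 1/10486075 ≈ 9.5365e-8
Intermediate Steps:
B = 6016793
1/(4469282 + B) = 1/(4469282 + 6016793) = 1/10486075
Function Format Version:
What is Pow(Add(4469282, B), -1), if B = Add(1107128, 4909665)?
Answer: Rational(1, 10486075) ≈ 9.5365e-8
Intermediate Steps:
B = 6016793
Pow(Add(4469282, B), -1) = Pow(Add(4469282, 6016793), -1) = Pow(10486075, -1) = Rational(1, 10486075)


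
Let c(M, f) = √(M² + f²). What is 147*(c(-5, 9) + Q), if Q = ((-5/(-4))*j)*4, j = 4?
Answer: 2940 + 147*√106 ≈ 4453.5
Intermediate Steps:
Q = 20 (Q = (-5/(-4)*4)*4 = (-5*(-¼)*4)*4 = ((5/4)*4)*4 = 5*4 = 20)
147*(c(-5, 9) + Q) = 147*(√((-5)² + 9²) + 20) = 147*(√(25 + 81) + 20) = 147*(√106 + 20) = 147*(20 + √106) = 2940 + 147*√106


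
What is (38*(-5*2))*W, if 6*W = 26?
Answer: -4940/3 ≈ -1646.7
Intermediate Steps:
W = 13/3 (W = (⅙)*26 = 13/3 ≈ 4.3333)
(38*(-5*2))*W = (38*(-5*2))*(13/3) = (38*(-10))*(13/3) = -380*13/3 = -4940/3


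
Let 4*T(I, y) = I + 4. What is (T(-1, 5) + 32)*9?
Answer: 1179/4 ≈ 294.75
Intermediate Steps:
T(I, y) = 1 + I/4 (T(I, y) = (I + 4)/4 = (4 + I)/4 = 1 + I/4)
(T(-1, 5) + 32)*9 = ((1 + (1/4)*(-1)) + 32)*9 = ((1 - 1/4) + 32)*9 = (3/4 + 32)*9 = (131/4)*9 = 1179/4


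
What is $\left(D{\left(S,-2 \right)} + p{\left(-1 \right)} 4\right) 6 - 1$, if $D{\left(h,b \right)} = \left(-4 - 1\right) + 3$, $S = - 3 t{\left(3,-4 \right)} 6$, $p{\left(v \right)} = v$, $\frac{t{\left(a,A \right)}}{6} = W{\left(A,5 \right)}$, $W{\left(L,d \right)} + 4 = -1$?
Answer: $-37$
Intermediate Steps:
$W{\left(L,d \right)} = -5$ ($W{\left(L,d \right)} = -4 - 1 = -5$)
$t{\left(a,A \right)} = -30$ ($t{\left(a,A \right)} = 6 \left(-5\right) = -30$)
$S = 540$ ($S = \left(-3\right) \left(-30\right) 6 = 90 \cdot 6 = 540$)
$D{\left(h,b \right)} = -2$ ($D{\left(h,b \right)} = -5 + 3 = -2$)
$\left(D{\left(S,-2 \right)} + p{\left(-1 \right)} 4\right) 6 - 1 = \left(-2 - 4\right) 6 - 1 = \left(-6\right) 6 - 1 = -36 - 1 = -37$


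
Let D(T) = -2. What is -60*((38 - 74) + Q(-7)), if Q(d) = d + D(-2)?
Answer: 2700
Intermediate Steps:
Q(d) = -2 + d (Q(d) = d - 2 = -2 + d)
-60*((38 - 74) + Q(-7)) = -60*((38 - 74) + (-2 - 7)) = -60*(-36 - 9) = -60*(-45) = 2700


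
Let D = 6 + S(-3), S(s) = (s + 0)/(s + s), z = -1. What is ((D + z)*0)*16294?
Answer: 0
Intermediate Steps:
S(s) = 1/2 (S(s) = s/((2*s)) = s*(1/(2*s)) = 1/2)
D = 13/2 (D = 6 + 1/2 = 13/2 ≈ 6.5000)
((D + z)*0)*16294 = ((13/2 - 1)*0)*16294 = ((11/2)*0)*16294 = 0*16294 = 0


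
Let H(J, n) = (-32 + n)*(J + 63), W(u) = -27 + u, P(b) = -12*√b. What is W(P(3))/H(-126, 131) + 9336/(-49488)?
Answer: -87797/476322 + 4*√3/2079 ≈ -0.18099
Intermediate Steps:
H(J, n) = (-32 + n)*(63 + J)
W(P(3))/H(-126, 131) + 9336/(-49488) = (-27 - 12*√3)/(-2016 - 32*(-126) + 63*131 - 126*131) + 9336/(-49488) = (-27 - 12*√3)/(-2016 + 4032 + 8253 - 16506) + 9336*(-1/49488) = (-27 - 12*√3)/(-6237) - 389/2062 = (-27 - 12*√3)*(-1/6237) - 389/2062 = (1/231 + 4*√3/2079) - 389/2062 = -87797/476322 + 4*√3/2079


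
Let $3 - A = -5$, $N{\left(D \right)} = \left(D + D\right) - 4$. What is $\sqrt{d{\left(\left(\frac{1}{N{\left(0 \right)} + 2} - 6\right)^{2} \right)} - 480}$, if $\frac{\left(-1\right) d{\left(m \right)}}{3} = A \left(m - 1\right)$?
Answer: $7 i \sqrt{30} \approx 38.341 i$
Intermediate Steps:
$N{\left(D \right)} = -4 + 2 D$ ($N{\left(D \right)} = 2 D - 4 = -4 + 2 D$)
$A = 8$ ($A = 3 - -5 = 3 + 5 = 8$)
$d{\left(m \right)} = 24 - 24 m$ ($d{\left(m \right)} = - 3 \cdot 8 \left(m - 1\right) = - 3 \cdot 8 \left(-1 + m\right) = - 3 \left(-8 + 8 m\right) = 24 - 24 m$)
$\sqrt{d{\left(\left(\frac{1}{N{\left(0 \right)} + 2} - 6\right)^{2} \right)} - 480} = \sqrt{\left(24 - 24 \left(\frac{1}{\left(-4 + 2 \cdot 0\right) + 2} - 6\right)^{2}\right) - 480} = \sqrt{\left(24 - 24 \left(\frac{1}{\left(-4 + 0\right) + 2} - 6\right)^{2}\right) - 480} = \sqrt{\left(24 - 24 \left(\frac{1}{-4 + 2} - 6\right)^{2}\right) - 480} = \sqrt{\left(24 - 24 \left(\frac{1}{-2} - 6\right)^{2}\right) - 480} = \sqrt{\left(24 - 24 \left(- \frac{1}{2} - 6\right)^{2}\right) - 480} = \sqrt{\left(24 - 24 \left(- \frac{13}{2}\right)^{2}\right) - 480} = \sqrt{\left(24 - 1014\right) - 480} = \sqrt{-990 - 480} = \sqrt{-1470} = 7 i \sqrt{30}$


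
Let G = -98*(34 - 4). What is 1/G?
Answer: -1/2940 ≈ -0.00034014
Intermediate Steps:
G = -2940 (G = -98*30 = -2940)
1/G = 1/(-2940) = -1/2940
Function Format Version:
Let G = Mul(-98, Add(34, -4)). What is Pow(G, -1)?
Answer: Rational(-1, 2940) ≈ -0.00034014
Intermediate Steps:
G = -2940 (G = Mul(-98, 30) = -2940)
Pow(G, -1) = Pow(-2940, -1) = Rational(-1, 2940)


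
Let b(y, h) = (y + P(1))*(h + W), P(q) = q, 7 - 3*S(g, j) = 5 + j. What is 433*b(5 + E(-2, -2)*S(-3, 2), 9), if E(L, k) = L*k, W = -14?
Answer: -12990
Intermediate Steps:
S(g, j) = ⅔ - j/3 (S(g, j) = 7/3 - (5 + j)/3 = 7/3 + (-5/3 - j/3) = ⅔ - j/3)
b(y, h) = (1 + y)*(-14 + h) (b(y, h) = (y + 1)*(h - 14) = (1 + y)*(-14 + h))
433*b(5 + E(-2, -2)*S(-3, 2), 9) = 433*(-14 + 9 - 14*(5 + (-2*(-2))*(⅔ - ⅓*2)) + 9*(5 + (-2*(-2))*(⅔ - ⅓*2))) = 433*(-14 + 9 - 14*(5 + 4*(⅔ - ⅔)) + 9*(5 + 4*(⅔ - ⅔))) = 433*(-14 + 9 - 14*(5 + 4*0) + 9*(5 + 4*0)) = 433*(-14 + 9 - 14*(5 + 0) + 9*(5 + 0)) = 433*(-14 + 9 - 14*5 + 9*5) = 433*(-14 + 9 - 70 + 45) = 433*(-30) = -12990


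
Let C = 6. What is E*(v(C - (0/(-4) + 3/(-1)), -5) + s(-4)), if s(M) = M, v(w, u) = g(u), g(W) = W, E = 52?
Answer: -468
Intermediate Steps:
v(w, u) = u
E*(v(C - (0/(-4) + 3/(-1)), -5) + s(-4)) = 52*(-5 - 4) = 52*(-9) = -468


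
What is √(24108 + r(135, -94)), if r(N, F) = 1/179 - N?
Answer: 4*√48007442/179 ≈ 154.83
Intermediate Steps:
r(N, F) = 1/179 - N
√(24108 + r(135, -94)) = √(24108 + (1/179 - 1*135)) = √(24108 + (1/179 - 135)) = √(24108 - 24164/179) = √(4291168/179) = 4*√48007442/179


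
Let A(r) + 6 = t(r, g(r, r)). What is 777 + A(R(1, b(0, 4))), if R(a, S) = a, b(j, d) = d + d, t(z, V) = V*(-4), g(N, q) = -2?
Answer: 779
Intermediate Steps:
t(z, V) = -4*V
b(j, d) = 2*d
A(r) = 2 (A(r) = -6 - 4*(-2) = -6 + 8 = 2)
777 + A(R(1, b(0, 4))) = 777 + 2 = 779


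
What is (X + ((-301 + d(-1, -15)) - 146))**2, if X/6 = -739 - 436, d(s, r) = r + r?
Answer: 56655729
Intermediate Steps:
d(s, r) = 2*r
X = -7050 (X = 6*(-739 - 436) = 6*(-1175) = -7050)
(X + ((-301 + d(-1, -15)) - 146))**2 = (-7050 + ((-301 + 2*(-15)) - 146))**2 = (-7050 + ((-301 - 30) - 146))**2 = (-7050 + (-331 - 146))**2 = (-7050 - 477)**2 = (-7527)**2 = 56655729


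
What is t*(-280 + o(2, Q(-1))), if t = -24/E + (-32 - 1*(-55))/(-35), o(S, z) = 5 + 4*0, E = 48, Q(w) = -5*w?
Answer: 4455/14 ≈ 318.21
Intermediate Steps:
o(S, z) = 5 (o(S, z) = 5 + 0 = 5)
t = -81/70 (t = -24/48 + (-32 - 1*(-55))/(-35) = -24*1/48 + (-32 + 55)*(-1/35) = -½ + 23*(-1/35) = -½ - 23/35 = -81/70 ≈ -1.1571)
t*(-280 + o(2, Q(-1))) = -81*(-280 + 5)/70 = -81/70*(-275) = 4455/14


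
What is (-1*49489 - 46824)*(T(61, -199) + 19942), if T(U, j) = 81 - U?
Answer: -1922600106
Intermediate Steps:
(-1*49489 - 46824)*(T(61, -199) + 19942) = (-1*49489 - 46824)*((81 - 1*61) + 19942) = (-49489 - 46824)*((81 - 61) + 19942) = -96313*(20 + 19942) = -96313*19962 = -1922600106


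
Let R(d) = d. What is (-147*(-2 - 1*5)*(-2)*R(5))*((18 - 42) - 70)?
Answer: 967260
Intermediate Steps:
(-147*(-2 - 1*5)*(-2)*R(5))*((18 - 42) - 70) = (-147*(-2 - 1*5)*(-2)*5)*((18 - 42) - 70) = (-147*(-2 - 5)*(-2)*5)*(-24 - 70) = -147*(-7*(-2))*5*(-94) = -2058*5*(-94) = -147*70*(-94) = -10290*(-94) = 967260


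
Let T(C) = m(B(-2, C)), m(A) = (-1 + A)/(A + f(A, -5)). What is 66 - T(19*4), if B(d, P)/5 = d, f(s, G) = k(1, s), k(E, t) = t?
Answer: 1309/20 ≈ 65.450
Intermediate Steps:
f(s, G) = s
B(d, P) = 5*d
m(A) = (-1 + A)/(2*A) (m(A) = (-1 + A)/(A + A) = (-1 + A)/((2*A)) = (-1 + A)*(1/(2*A)) = (-1 + A)/(2*A))
T(C) = 11/20 (T(C) = (-1 + 5*(-2))/(2*((5*(-2)))) = (½)*(-1 - 10)/(-10) = (½)*(-⅒)*(-11) = 11/20)
66 - T(19*4) = 66 - 1*11/20 = 66 - 11/20 = 1309/20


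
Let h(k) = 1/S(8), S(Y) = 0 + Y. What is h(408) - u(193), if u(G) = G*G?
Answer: -297991/8 ≈ -37249.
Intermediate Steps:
u(G) = G**2
S(Y) = Y
h(k) = 1/8
h(408) - u(193) = 1/8 - 1*193**2 = 1/8 - 1*37249 = 1/8 - 37249 = -297991/8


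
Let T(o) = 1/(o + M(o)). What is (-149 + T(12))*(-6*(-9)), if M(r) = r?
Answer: -32175/4 ≈ -8043.8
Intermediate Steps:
T(o) = 1/(2*o) (T(o) = 1/(o + o) = 1/(2*o))
(-149 + T(12))*(-6*(-9)) = (-149 + (1/2)/12)*(-6*(-9)) = (-149 + (1/2)*(1/12))*54 = (-149 + 1/24)*54 = -3575/24*54 = -32175/4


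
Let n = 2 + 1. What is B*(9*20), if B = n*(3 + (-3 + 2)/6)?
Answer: 1530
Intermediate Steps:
n = 3
B = 17/2 (B = 3*(3 + (-3 + 2)/6) = 3*(3 - 1*1/6) = 3*(3 - 1/6) = 3*(17/6) = 17/2 ≈ 8.5000)
B*(9*20) = 17*(9*20)/2 = (17/2)*180 = 1530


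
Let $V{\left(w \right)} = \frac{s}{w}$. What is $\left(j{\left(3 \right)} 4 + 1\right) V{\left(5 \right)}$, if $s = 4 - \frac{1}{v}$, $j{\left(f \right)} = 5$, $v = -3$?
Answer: $\frac{91}{5} \approx 18.2$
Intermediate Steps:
$s = \frac{13}{3}$ ($s = 4 - \frac{1}{-3} = 4 - - \frac{1}{3} = 4 + \frac{1}{3} = \frac{13}{3} \approx 4.3333$)
$V{\left(w \right)} = \frac{13}{3 w}$
$\left(j{\left(3 \right)} 4 + 1\right) V{\left(5 \right)} = \left(5 \cdot 4 + 1\right) \frac{13}{3 \cdot 5} = \left(20 + 1\right) \frac{13}{3} \cdot \frac{1}{5} = 21 \cdot \frac{13}{15} = \frac{91}{5}$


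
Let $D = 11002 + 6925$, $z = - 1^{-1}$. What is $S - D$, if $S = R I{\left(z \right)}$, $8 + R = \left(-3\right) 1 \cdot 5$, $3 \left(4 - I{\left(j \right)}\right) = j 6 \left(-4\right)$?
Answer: $-17835$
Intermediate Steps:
$z = -1$ ($z = \left(-1\right) 1 = -1$)
$I{\left(j \right)} = 4 + 8 j$ ($I{\left(j \right)} = 4 - \frac{j 6 \left(-4\right)}{3} = 4 - \frac{6 j \left(-4\right)}{3} = 4 - \frac{\left(-24\right) j}{3} = 4 + 8 j$)
$R = -23$ ($R = -8 + \left(-3\right) 1 \cdot 5 = -8 - 15 = -23$)
$D = 17927$
$S = 92$ ($S = - 23 \left(4 + 8 \left(-1\right)\right) = - 23 \left(4 - 8\right) = \left(-23\right) \left(-4\right) = 92$)
$S - D = 92 - 17927 = -17835$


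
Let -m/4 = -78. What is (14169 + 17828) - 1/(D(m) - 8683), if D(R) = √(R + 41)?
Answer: 2412386178275/75394136 + √353/75394136 ≈ 31997.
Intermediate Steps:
m = 312 (m = -4*(-78) = 312)
D(R) = √(41 + R)
(14169 + 17828) - 1/(D(m) - 8683) = (14169 + 17828) - 1/(√(41 + 312) - 8683) = 31997 - 1/(√353 - 8683) = 31997 - 1/(-8683 + √353)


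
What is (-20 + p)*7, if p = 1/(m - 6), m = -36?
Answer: -841/6 ≈ -140.17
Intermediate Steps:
p = -1/42 (p = 1/(-36 - 6) = 1/(-42) = -1/42 ≈ -0.023810)
(-20 + p)*7 = (-20 - 1/42)*7 = -841/42*7 = -841/6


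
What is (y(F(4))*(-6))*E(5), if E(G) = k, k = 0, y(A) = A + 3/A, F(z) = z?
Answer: 0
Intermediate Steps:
E(G) = 0
(y(F(4))*(-6))*E(5) = ((4 + 3/4)*(-6))*0 = ((19/4)*(-6))*0 = -57/2*0 = 0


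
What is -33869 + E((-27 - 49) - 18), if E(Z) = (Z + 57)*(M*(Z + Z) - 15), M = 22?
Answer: 119718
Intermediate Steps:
E(Z) = (-15 + 44*Z)*(57 + Z) (E(Z) = (Z + 57)*(22*(Z + Z) - 15) = (57 + Z)*(22*(2*Z) - 15) = (57 + Z)*(44*Z - 15) = (57 + Z)*(-15 + 44*Z) = (-15 + 44*Z)*(57 + Z))
-33869 + E((-27 - 49) - 18) = -33869 + (-855 + 44*((-27 - 49) - 18)**2 + 2493*((-27 - 49) - 18)) = -33869 + (-855 + 44*(-76 - 18)**2 + 2493*(-76 - 18)) = -33869 + (-855 + 44*(-94)**2 + 2493*(-94)) = -33869 + (-855 + 44*8836 - 234342) = -33869 + (-855 + 388784 - 234342) = -33869 + 153587 = 119718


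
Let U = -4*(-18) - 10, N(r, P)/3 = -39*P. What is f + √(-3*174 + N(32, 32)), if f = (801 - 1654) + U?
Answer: -791 + 3*I*√474 ≈ -791.0 + 65.315*I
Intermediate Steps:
N(r, P) = -117*P (N(r, P) = 3*(-39*P) = -117*P)
U = 62 (U = 72 - 10 = 62)
f = -791 (f = (801 - 1654) + 62 = -853 + 62 = -791)
f + √(-3*174 + N(32, 32)) = -791 + √(-3*174 - 117*32) = -791 + √(-522 - 3744) = -791 + √(-4266) = -791 + 3*I*√474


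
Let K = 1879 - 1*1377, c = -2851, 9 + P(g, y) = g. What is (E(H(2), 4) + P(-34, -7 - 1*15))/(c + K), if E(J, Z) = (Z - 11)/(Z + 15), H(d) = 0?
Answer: 824/44631 ≈ 0.018463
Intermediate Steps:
P(g, y) = -9 + g
E(J, Z) = (-11 + Z)/(15 + Z)
K = 502 (K = 1879 - 1377 = 502)
(E(H(2), 4) + P(-34, -7 - 1*15))/(c + K) = ((-11 + 4)/(15 + 4) + (-9 - 34))/(-2851 + 502) = (-7/19 - 43)/(-2349) = ((1/19)*(-7) - 43)*(-1/2349) = (-7/19 - 43)*(-1/2349) = -824/19*(-1/2349) = 824/44631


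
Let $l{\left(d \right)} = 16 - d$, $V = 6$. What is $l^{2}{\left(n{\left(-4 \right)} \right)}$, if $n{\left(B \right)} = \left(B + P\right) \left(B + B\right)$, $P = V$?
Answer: $1024$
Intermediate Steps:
$P = 6$
$n{\left(B \right)} = 2 B \left(6 + B\right)$ ($n{\left(B \right)} = \left(B + 6\right) \left(B + B\right) = \left(6 + B\right) 2 B = 2 B \left(6 + B\right)$)
$l^{2}{\left(n{\left(-4 \right)} \right)} = \left(16 - 2 \left(-4\right) \left(6 - 4\right)\right)^{2} = \left(16 - 2 \left(-4\right) 2\right)^{2} = \left(16 - -16\right)^{2} = \left(16 + 16\right)^{2} = 32^{2} = 1024$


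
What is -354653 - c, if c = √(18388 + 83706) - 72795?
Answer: -281858 - √102094 ≈ -2.8218e+5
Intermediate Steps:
c = -72795 + √102094 (c = √102094 - 72795 = -72795 + √102094 ≈ -72476.)
-354653 - c = -354653 - (-72795 + √102094) = -354653 + (72795 - √102094) = -281858 - √102094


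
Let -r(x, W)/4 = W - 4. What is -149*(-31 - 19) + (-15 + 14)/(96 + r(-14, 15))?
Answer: 387399/52 ≈ 7450.0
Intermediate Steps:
r(x, W) = 16 - 4*W (r(x, W) = -4*(W - 4) = -4*(-4 + W) = 16 - 4*W)
-149*(-31 - 19) + (-15 + 14)/(96 + r(-14, 15)) = -149*(-31 - 19) + (-15 + 14)/(96 + (16 - 4*15)) = -149*(-50) - 1/(96 + (16 - 60)) = 7450 - 1/(96 - 44) = 7450 - 1/52 = 387399/52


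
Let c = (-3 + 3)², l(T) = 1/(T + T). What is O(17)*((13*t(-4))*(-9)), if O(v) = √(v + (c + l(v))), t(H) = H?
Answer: 234*√19686/17 ≈ 1931.3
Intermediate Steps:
l(T) = 1/(2*T)
c = 0 (c = 0² = 0)
O(v) = √(v + 1/(2*v)) (O(v) = √(v + (0 + 1/(2*v))) = √(v + 1/(2*v)))
O(17)*((13*t(-4))*(-9)) = (√(2/17 + 4*17)/2)*((13*(-4))*(-9)) = (√(2*(1/17) + 68)/2)*(-52*(-9)) = (√(2/17 + 68)/2)*468 = (√(1158/17)/2)*468 = ((√19686/17)/2)*468 = (√19686/34)*468 = 234*√19686/17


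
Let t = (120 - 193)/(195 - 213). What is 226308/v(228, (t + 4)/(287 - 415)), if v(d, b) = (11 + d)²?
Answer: 226308/57121 ≈ 3.9619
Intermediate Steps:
t = 73/18 (t = -73/(-18) = -73*(-1/18) = 73/18 ≈ 4.0556)
226308/v(228, (t + 4)/(287 - 415)) = 226308/((11 + 228)²) = 226308/(239²) = 226308/57121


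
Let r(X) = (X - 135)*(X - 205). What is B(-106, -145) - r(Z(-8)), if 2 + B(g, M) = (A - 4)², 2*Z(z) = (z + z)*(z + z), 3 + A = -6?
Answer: -372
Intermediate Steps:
A = -9 (A = -3 - 6 = -9)
Z(z) = 2*z² (Z(z) = ((z + z)*(z + z))/2 = ((2*z)*(2*z))/2 = (4*z²)/2 = 2*z²)
B(g, M) = 167 (B(g, M) = -2 + (-9 - 4)² = -2 + (-13)² = -2 + 169 = 167)
r(X) = (-205 + X)*(-135 + X) (r(X) = (-135 + X)*(-205 + X) = (-205 + X)*(-135 + X))
B(-106, -145) - r(Z(-8)) = 167 - (27675 + (2*(-8)²)² - 680*(-8)²) = 167 - (27675 + (2*64)² - 680*64) = 167 - (27675 + 128² - 340*128) = 167 - (27675 + 16384 - 43520) = 167 - 1*539 = 167 - 539 = -372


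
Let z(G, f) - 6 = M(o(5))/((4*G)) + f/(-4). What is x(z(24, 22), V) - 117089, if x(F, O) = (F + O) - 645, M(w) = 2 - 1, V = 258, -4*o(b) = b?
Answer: -11277647/96 ≈ -1.1748e+5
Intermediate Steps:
o(b) = -b/4
M(w) = 1
z(G, f) = 6 - f/4 + 1/(4*G) (z(G, f) = 6 + (1/(4*G) + f/(-4)) = 6 + (1*(1/(4*G)) + f*(-1/4)) = 6 + (1/(4*G) - f/4) = 6 + (-f/4 + 1/(4*G)) = 6 - f/4 + 1/(4*G))
x(F, O) = -645 + F + O
x(z(24, 22), V) - 117089 = (-645 + (1/4)*(1 - 1*24*(-24 + 22))/24 + 258) - 117089 = (-645 + (1/4)*(1/24)*(1 - 1*24*(-2)) + 258) - 117089 = (-645 + (1/4)*(1/24)*(1 + 48) + 258) - 117089 = (-645 + (1/4)*(1/24)*49 + 258) - 117089 = (-645 + 49/96 + 258) - 117089 = -37103/96 - 117089 = -11277647/96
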